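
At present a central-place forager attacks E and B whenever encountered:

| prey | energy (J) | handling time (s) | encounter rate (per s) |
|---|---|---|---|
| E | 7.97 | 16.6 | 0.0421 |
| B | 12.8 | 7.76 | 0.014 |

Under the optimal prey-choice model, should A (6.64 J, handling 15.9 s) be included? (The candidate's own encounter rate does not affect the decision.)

On E and B alone, R = ΣλE/(1+Σλh) = 0.5147/1.808 = 0.2848 J/s.
Profitability of A: 6.64/15.9 = 0.4176 J/s.
Since 0.4176 > R, including A increases the long-run rate.

Yes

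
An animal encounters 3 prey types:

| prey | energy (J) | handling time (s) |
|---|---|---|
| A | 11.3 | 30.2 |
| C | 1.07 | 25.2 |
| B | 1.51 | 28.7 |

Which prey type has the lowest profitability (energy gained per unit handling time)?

C

Profitability E/h (J/s): A = 11.3/30.2 = 0.374, C = 1.07/25.2 = 0.0425, B = 1.51/28.7 = 0.0526.
Ranked: A > B > C.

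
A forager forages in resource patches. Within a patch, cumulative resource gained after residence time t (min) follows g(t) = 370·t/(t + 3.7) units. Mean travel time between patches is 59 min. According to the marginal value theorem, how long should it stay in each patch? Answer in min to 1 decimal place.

14.8 min

Maximise g(t)/(T+t): set derivative to zero → g'(t)(T+t) = g(t).
g'(t) = 370·3.7/(t + 3.7)². Setting 370·3.7/(t+3.7)² = 370t/[(t+3.7)(59+t)] gives 3.7(59+t) = t(t+3.7), so t² = 3.7×59 = 218.3.
t* = √218.3 = 14.77 min.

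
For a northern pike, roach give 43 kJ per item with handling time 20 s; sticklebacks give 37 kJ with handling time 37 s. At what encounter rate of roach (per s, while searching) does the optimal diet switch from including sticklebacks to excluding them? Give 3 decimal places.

At the threshold, the rate on roach alone equals the profitability of sticklebacks: λ·43/(1 + λ·20) = 37/37 = 1.
Rearranging, λ(43 − 1×20) = 1, so λ = 1/23 = 0.04348 per s.

0.043 per s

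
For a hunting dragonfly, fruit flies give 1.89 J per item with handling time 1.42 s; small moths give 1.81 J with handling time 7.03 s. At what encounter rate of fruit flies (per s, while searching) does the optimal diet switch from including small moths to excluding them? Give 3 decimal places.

0.169 per s

The zero-one rule: include small moths iff E₂/h₂ > λE₁/(1+λh₁). Equality gives the switch point.
λE₁h₂ = E₂ + λE₂h₁ ⇒ λ = E₂/(E₁h₂ − E₂h₁) = 1.81/(13.29 − 2.57) = 0.1689 per s.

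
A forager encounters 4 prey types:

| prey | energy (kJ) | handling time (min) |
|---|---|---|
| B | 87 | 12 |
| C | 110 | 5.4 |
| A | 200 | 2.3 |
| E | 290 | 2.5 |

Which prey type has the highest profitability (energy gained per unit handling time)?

E

Profitability E/h (kJ/min): B = 87/12 = 7.25, C = 110/5.4 = 20.4, A = 200/2.3 = 87, E = 290/2.5 = 116.
Ranked: E > A > C > B.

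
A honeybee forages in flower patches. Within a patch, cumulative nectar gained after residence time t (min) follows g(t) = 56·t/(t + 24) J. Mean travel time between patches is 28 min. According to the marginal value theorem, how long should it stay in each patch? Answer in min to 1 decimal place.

25.9 min

By the marginal value theorem, leave when the instantaneous gain rate g'(t) equals the habitat-wide average g(t)/(T + t).
g'(t) = 56·24/(t + 24)². Setting 56·24/(t+24)² = 56t/[(t+24)(28+t)] gives 24(28+t) = t(t+24), so t² = 24×28 = 672.
t* = √672 = 25.92 min.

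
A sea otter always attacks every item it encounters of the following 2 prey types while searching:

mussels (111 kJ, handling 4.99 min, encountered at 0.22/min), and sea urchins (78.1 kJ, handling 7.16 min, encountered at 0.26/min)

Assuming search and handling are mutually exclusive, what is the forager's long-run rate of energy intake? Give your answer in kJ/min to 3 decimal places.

11.296 kJ/min

R = Σλ_iE_i / (1 + Σλ_ih_i)
Numerator: 0.22×111 + 0.26×78.1 = 44.73
Denominator: 1 + 0.22×4.99 + 0.26×7.16 = 3.959
R = 44.73/3.959 = 11.3 kJ/min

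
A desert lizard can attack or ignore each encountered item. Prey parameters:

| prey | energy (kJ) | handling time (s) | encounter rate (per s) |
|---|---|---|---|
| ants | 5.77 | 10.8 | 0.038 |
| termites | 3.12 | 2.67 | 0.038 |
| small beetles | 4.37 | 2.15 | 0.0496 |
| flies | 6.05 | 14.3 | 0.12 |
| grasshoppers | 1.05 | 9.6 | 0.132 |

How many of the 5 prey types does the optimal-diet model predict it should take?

4

Rank by E/h (kJ/s): small beetles 2.03, termites 1.17, ants 0.534, flies 0.423, grasshoppers 0.109. Include each in turn until the next type's E/h falls below the running intake rate.
Rate on top 1: 0.1959. termites: 1.17 > 0.1959 → include.
Rate on top 2: 0.2776. ants: 0.534 > 0.2776 → include.
Rate on top 3: 0.3426. flies: 0.423 > 0.3426 → include.
Rate on top 4: 0.384. grasshoppers: 0.109 < 0.384 → exclude; stop.
Optimal diet: small beetles, termites, ants, flies — 4 of 5 types.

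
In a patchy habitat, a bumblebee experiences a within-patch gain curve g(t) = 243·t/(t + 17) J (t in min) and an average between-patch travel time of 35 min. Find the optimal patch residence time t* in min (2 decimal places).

24.39 min

Optimal t* satisfies g'(t*) = g(t*)/(T + t*).
g'(t) = 243·17/(t + 17)². Setting 243·17/(t+17)² = 243t/[(t+17)(35+t)] gives 17(35+t) = t(t+17), so t² = 17×35 = 595.
t* = √595 = 24.39 min.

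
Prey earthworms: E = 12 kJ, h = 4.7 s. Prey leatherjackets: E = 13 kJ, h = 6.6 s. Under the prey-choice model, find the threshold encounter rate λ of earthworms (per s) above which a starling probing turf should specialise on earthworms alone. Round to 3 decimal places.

At the threshold, the rate on earthworms alone equals the profitability of leatherjackets: λ·12/(1 + λ·4.7) = 13/6.6 = 1.97.
Rearranging, λ(12 − 1.97×4.7) = 1.97, so λ = 1.97/2.742 = 0.7182 per s.

0.718 per s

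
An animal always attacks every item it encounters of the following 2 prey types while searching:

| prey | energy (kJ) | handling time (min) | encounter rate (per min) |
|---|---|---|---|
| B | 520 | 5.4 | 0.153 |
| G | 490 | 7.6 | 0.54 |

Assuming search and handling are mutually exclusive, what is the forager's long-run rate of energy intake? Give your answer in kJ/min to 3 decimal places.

Energy encountered per unit search time: 0.153×520 + 0.54×490 = 344.2 kJ/min.
Handling time per unit search time: 0.153×5.4 + 0.54×7.6 = 4.93.
Rate = 344.2/(1 + 4.93) = 58.04 kJ/min.

58.035 kJ/min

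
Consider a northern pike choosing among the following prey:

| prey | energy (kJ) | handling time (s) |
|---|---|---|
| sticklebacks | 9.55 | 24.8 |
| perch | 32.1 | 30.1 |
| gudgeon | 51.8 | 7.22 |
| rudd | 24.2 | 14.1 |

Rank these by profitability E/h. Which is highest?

gudgeon

Profitability E/h (kJ/s): sticklebacks = 9.55/24.8 = 0.385, perch = 32.1/30.1 = 1.07, gudgeon = 51.8/7.22 = 7.17, rudd = 24.2/14.1 = 1.72.
Ranked: gudgeon > rudd > perch > sticklebacks.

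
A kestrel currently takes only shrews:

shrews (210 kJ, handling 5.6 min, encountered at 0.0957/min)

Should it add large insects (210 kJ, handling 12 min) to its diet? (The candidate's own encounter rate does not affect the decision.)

Current rate: (0.0957×210)/(1 + 0.0957×5.6) = 13.08 kJ/min.
Profitability of large insects: 210/12 = 17.5 kJ/min.
Since 17.5 > R, including large insects increases the long-run rate.

Yes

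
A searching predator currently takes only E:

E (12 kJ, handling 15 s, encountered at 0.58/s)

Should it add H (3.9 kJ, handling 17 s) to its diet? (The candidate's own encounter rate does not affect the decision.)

No

Intake rate on the current diet: R = (0.58×12) / (1 + 0.58×15) = 6.96/9.7 = 0.7175 kJ/s.
H: E/h = 3.9/17 = 0.2294 kJ/s.
Since 0.2294 < R, time spent handling H is better spent searching.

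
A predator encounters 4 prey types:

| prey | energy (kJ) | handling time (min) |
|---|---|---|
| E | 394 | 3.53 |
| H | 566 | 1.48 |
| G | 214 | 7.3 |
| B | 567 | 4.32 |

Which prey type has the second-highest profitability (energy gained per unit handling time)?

B

In descending order of E/h:
H: 566/1.48 = 382 kJ/min
B: 567/4.32 = 131 kJ/min
E: 394/3.53 = 112 kJ/min
G: 214/7.3 = 29.3 kJ/min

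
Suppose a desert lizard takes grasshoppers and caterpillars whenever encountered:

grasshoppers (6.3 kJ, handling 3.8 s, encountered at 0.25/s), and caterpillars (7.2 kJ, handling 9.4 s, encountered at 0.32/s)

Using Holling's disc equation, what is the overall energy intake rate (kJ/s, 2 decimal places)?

R = (0.25×6.3 + 0.32×7.2) / (1 + 0.25×3.8 + 0.32×9.4) = 3.879/4.958 = 0.7824 kJ/s.

0.78 kJ/s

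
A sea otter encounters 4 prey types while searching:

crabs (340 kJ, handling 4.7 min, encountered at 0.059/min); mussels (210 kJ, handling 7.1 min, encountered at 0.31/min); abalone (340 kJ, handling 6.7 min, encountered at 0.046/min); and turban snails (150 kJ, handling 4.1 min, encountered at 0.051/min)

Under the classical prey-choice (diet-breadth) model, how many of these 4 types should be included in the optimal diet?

E/h in descending order: crabs 72.3, abalone 50.7, turban snails 36.6, mussels 29.6 kJ/min. The optimal diet is the largest prefix of this list for which every included type satisfies E_i/h_i > R on the types above it.
Rate on top 1: 15.71. abalone: 50.7 > 15.71 → include.
Rate on top 2: 22.52. turban snails: 36.6 > 22.52 → include.
Rate on top 3: 24.16. mussels: 29.6 > 24.16 → include.
Optimal diet: crabs, abalone, turban snails, mussels — 4 of 4 types.

4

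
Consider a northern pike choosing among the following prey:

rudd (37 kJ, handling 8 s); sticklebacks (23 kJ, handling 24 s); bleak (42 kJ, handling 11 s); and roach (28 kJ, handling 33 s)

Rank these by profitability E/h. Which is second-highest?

bleak

Profitability E/h (kJ/s): rudd = 37/8 = 4.62, sticklebacks = 23/24 = 0.958, bleak = 42/11 = 3.82, roach = 28/33 = 0.848.
Ranked: rudd > bleak > sticklebacks > roach.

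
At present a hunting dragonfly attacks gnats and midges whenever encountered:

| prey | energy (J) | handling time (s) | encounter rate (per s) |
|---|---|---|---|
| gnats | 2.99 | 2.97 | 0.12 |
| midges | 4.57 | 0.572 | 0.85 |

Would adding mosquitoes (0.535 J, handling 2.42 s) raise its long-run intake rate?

Current rate: (0.12×2.99 + 0.85×4.57)/(1 + 0.12×2.97 + 0.85×0.572) = 2.303 J/s.
Profitability of mosquitoes: 0.535/2.42 = 0.2211 J/s.
Since 0.2211 < R, time spent handling mosquitoes is better spent searching.

No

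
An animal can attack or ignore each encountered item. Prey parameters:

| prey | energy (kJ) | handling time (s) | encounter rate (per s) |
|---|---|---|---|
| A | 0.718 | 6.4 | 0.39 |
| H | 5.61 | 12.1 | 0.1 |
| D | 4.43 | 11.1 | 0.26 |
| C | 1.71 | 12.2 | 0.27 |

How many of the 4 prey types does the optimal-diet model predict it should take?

2

E/h in descending order: H 0.464, D 0.399, C 0.14, A 0.112 kJ/s. The optimal diet is the largest prefix of this list for which every included type satisfies E_i/h_i > R on the types above it.
Rate on top 1: 0.2538. D: 0.399 > 0.2538 → include.
Rate on top 2: 0.3361. C: 0.14 < 0.3361 → exclude; stop.
Optimal diet: H, D — 2 of 4 types.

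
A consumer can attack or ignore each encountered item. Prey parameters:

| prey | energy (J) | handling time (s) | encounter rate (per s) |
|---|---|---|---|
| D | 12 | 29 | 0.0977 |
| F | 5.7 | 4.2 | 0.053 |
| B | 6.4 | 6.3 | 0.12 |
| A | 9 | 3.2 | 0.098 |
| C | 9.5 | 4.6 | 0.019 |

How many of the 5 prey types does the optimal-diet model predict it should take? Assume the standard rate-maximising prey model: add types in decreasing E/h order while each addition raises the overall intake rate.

4

Profitabilities (E/h, J/s): A 2.81, C 2.07, F 1.36, B 1.02, D 0.414. Add prey in this order while the next type's profitability exceeds the intake rate on those already taken.
Rate on top 1: 0.6714. C: 2.07 > 0.6714 → include.
Rate on top 2: 0.7584. F: 1.36 > 0.7584 → include.
Rate on top 3: 0.8405. B: 1.02 > 0.8405 → include.
Rate on top 4: 0.8962. D: 0.414 < 0.8962 → exclude; stop.
Optimal diet: A, C, F, B — 4 of 5 types.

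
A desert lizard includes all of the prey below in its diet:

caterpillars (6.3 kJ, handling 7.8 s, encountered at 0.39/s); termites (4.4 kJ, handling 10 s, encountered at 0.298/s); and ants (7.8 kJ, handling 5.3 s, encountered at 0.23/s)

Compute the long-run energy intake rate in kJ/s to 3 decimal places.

R = (0.39×6.3 + 0.298×4.4 + 0.23×7.8) / (1 + 0.39×7.8 + 0.298×10 + 0.23×5.3) = 5.562/8.241 = 0.6749 kJ/s.

0.675 kJ/s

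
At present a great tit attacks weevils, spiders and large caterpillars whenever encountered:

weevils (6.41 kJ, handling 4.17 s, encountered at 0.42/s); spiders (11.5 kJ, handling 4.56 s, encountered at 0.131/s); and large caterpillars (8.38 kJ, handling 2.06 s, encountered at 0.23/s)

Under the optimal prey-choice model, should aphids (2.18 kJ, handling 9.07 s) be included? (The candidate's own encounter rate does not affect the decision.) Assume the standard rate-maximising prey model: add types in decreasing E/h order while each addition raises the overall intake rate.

No

On weevils, spiders and large caterpillars alone, R = ΣλE/(1+Σλh) = 6.126/3.823 = 1.603 kJ/s.
aphids: E/h = 2.18/9.07 = 0.2404 kJ/s.
Since 0.2404 < R, time spent handling aphids is better spent searching.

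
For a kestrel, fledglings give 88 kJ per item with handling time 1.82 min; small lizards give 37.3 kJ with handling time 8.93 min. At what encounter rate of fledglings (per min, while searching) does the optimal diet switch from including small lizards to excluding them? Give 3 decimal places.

0.052 per min

At the threshold, the rate on fledglings alone equals the profitability of small lizards: λ·88/(1 + λ·1.82) = 37.3/8.93 = 4.177.
Rearranging, λ(88 − 4.177×1.82) = 4.177, so λ = 4.177/80.4 = 0.05195 per min.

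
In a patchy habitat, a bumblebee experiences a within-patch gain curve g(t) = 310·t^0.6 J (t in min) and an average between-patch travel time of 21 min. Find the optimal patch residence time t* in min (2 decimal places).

31.50 min

Maximise g(t)/(T+t): set derivative to zero → g'(t)(T+t) = g(t).
g'(t) = 0.6·310·t^-0.4. Setting 0.6·310·t^-0.4 = 310·t^0.6/(21+t) gives 0.6(21+t) = t, so 0.40·t = 0.6×21.
t* = 0.6×21/0.40 = 31.5 min.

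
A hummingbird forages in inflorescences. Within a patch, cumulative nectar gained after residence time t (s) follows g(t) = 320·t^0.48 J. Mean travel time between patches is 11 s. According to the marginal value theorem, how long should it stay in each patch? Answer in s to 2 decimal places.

10.15 s

Maximise g(t)/(T+t): set derivative to zero → g'(t)(T+t) = g(t).
g'(t) = 0.48·320·t^-0.52. Setting 0.48·320·t^-0.52 = 320·t^0.48/(11+t) gives 0.48(11+t) = t, so 0.52·t = 0.48×11.
t* = 0.48×11/0.52 = 10.15 s.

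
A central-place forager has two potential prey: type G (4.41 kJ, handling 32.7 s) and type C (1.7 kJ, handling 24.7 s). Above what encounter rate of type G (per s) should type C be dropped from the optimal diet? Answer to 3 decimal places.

The zero-one rule: include type C iff E₂/h₂ > λE₁/(1+λh₁). Equality gives the switch point.
λE₁h₂ = E₂ + λE₂h₁ ⇒ λ = E₂/(E₁h₂ − E₂h₁) = 1.7/(108.9 − 55.59) = 0.03187 per s.

0.032 per s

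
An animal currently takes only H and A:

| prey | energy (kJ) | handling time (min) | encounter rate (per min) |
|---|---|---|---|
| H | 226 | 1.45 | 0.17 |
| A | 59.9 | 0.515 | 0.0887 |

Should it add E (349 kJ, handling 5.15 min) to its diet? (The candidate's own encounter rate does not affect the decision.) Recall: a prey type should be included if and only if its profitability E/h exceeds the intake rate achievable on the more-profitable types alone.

Yes

On H and A alone, R = ΣλE/(1+Σλh) = 43.73/1.292 = 33.84 kJ/min.
Profitability of E: 349/5.15 = 67.77 kJ/min.
67.77 > 33.84, so adding E raises the average — include it.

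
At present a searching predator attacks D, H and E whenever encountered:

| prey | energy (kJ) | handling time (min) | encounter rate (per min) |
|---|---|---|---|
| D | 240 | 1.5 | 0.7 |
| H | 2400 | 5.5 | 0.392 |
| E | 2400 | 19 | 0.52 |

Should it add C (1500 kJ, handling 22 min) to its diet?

No

Current rate: (0.7×240 + 0.392×2400 + 0.52×2400)/(1 + 0.7×1.5 + 0.392×5.5 + 0.52×19) = 167.3 kJ/min.
Profitability of C: 1500/22 = 68.18 kJ/min.
68.18 < 167.3, so adding C would lower the average — exclude it.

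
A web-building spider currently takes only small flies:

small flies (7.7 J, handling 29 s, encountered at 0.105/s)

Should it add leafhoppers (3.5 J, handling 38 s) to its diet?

On small flies alone, R = ΣλE/(1+Σλh) = 0.8085/4.045 = 0.1999 J/s.
Profitability of leafhoppers: 3.5/38 = 0.09211 J/s.
0.09211 < 0.1999, so adding leafhoppers would lower the average — exclude it.

No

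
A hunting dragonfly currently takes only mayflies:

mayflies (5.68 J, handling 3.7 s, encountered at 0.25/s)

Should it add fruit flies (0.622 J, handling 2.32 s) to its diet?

No

Intake rate on the current diet: R = (0.25×5.68) / (1 + 0.25×3.7) = 1.42/1.925 = 0.7377 J/s.
Profitability of fruit flies: 0.622/2.32 = 0.2681 J/s.
Since 0.2681 < R, time spent handling fruit flies is better spent searching.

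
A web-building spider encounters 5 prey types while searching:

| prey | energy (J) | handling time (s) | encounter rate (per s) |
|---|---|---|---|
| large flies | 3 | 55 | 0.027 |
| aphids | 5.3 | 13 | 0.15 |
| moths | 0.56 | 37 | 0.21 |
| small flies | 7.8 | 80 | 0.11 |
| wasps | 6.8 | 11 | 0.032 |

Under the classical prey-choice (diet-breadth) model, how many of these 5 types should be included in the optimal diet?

E/h in descending order: wasps 0.618, aphids 0.408, small flies 0.0975, large flies 0.0545, moths 0.0151 J/s. The optimal diet is the largest prefix of this list for which every included type satisfies E_i/h_i > R on the types above it.
Rate on top 1: 0.1609. aphids: 0.408 > 0.1609 → include.
Rate on top 2: 0.3067. small flies: 0.0975 < 0.3067 → exclude; stop.
Optimal diet: wasps, aphids — 2 of 5 types.

2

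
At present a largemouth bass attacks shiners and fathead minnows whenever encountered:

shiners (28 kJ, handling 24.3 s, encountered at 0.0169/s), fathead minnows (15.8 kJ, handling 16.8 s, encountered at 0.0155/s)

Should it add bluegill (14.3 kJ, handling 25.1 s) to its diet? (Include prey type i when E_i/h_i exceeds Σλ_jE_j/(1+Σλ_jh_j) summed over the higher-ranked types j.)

Intake rate on the current diet: R = (0.0169×28 + 0.0155×15.8) / (1 + 0.0169×24.3 + 0.0155×16.8) = 0.7181/1.671 = 0.4297 kJ/s.
Profitability of bluegill: 14.3/25.1 = 0.5697 kJ/s.
0.5697 > 0.4297, so adding bluegill raises the average — include it.

Yes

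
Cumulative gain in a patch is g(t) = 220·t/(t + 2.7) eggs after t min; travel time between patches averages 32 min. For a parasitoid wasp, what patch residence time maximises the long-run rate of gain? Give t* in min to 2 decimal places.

9.30 min

Maximise g(t)/(T+t): set derivative to zero → g'(t)(T+t) = g(t).
g'(t) = 220·2.7/(t + 2.7)². Setting 220·2.7/(t+2.7)² = 220t/[(t+2.7)(32+t)] gives 2.7(32+t) = t(t+2.7), so t² = 2.7×32 = 86.4.
t* = √86.4 = 9.295 min.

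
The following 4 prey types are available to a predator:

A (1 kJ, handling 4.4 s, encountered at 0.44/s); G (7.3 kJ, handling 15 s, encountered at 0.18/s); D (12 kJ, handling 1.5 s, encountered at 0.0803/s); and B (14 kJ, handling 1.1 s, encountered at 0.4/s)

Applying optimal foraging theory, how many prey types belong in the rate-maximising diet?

2

Profitabilities (E/h, kJ/s): B 12.7, D 8, G 0.487, A 0.227. Add prey in this order while the next type's profitability exceeds the intake rate on those already taken.
Rate on top 1: 3.889. D: 8 > 3.889 → include.
Rate on top 2: 4.206. G: 0.487 < 4.206 → exclude; stop.
Optimal diet: B, D — 2 of 4 types.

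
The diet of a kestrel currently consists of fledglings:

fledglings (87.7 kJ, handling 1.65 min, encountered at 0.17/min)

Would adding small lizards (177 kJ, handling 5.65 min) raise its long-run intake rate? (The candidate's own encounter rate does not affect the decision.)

Intake rate on the current diet: R = (0.17×87.7) / (1 + 0.17×1.65) = 14.91/1.28 = 11.64 kJ/min.
small lizards: E/h = 177/5.65 = 31.33 kJ/min.
Since 31.33 > R, including small lizards increases the long-run rate.

Yes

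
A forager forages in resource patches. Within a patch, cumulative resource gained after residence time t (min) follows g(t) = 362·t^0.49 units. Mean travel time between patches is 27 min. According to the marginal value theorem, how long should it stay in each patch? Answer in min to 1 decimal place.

By the marginal value theorem, leave when the instantaneous gain rate g'(t) equals the habitat-wide average g(t)/(T + t).
g'(t) = 0.49·362·t^-0.51. Setting 0.49·362·t^-0.51 = 362·t^0.49/(27+t) gives 0.49(27+t) = t, so 0.51·t = 0.49×27.
t* = 0.49×27/0.51 = 25.94 min.

25.9 min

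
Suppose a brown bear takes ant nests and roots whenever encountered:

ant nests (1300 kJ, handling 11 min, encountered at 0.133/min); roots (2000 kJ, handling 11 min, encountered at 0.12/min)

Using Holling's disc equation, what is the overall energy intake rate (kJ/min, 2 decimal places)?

109.15 kJ/min

R = Σλ_iE_i / (1 + Σλ_ih_i)
Numerator: 0.133×1300 + 0.12×2000 = 412.9
Denominator: 1 + 0.133×11 + 0.12×11 = 3.783
R = 412.9/3.783 = 109.1 kJ/min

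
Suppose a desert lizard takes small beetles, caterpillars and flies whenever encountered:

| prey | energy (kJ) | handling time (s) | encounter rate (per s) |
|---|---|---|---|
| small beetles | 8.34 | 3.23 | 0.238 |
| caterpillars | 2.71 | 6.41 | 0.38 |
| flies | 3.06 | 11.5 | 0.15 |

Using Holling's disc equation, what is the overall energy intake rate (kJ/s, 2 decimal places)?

0.59 kJ/s

Energy encountered per unit search time: 0.238×8.34 + 0.38×2.71 + 0.15×3.06 = 3.474 kJ/s.
Handling time per unit search time: 0.238×3.23 + 0.38×6.41 + 0.15×11.5 = 4.93.
Rate = 3.474/(1 + 4.93) = 0.5858 kJ/s.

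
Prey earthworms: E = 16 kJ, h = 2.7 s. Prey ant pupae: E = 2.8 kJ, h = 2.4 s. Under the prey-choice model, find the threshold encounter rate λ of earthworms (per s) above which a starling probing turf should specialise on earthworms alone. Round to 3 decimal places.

At the threshold, the rate on earthworms alone equals the profitability of ant pupae: λ·16/(1 + λ·2.7) = 2.8/2.4 = 1.167.
Rearranging, λ(16 − 1.167×2.7) = 1.167, so λ = 1.167/12.85 = 0.09079 per s.

0.091 per s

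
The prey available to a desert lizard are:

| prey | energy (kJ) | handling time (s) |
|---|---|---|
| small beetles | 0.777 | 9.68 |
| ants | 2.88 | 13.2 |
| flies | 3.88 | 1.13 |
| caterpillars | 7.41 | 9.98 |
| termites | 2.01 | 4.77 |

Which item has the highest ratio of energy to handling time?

flies

In descending order of E/h:
flies: 3.88/1.13 = 3.43 kJ/s
caterpillars: 7.41/9.98 = 0.742 kJ/s
termites: 2.01/4.77 = 0.421 kJ/s
ants: 2.88/13.2 = 0.218 kJ/s
small beetles: 0.777/9.68 = 0.0803 kJ/s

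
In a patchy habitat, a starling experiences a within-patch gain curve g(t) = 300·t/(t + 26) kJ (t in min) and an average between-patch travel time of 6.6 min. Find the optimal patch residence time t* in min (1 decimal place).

By the marginal value theorem, leave when the instantaneous gain rate g'(t) equals the habitat-wide average g(t)/(T + t).
g'(t) = 300·26/(t + 26)². Setting 300·26/(t+26)² = 300t/[(t+26)(6.6+t)] gives 26(6.6+t) = t(t+26), so t² = 26×6.6 = 171.6.
t* = √171.6 = 13.1 min.

13.1 min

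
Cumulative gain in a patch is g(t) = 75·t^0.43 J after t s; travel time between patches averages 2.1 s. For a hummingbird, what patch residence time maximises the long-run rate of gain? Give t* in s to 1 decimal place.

Maximise g(t)/(T+t): set derivative to zero → g'(t)(T+t) = g(t).
g'(t) = 0.43·75·t^-0.57. Setting 0.43·75·t^-0.57 = 75·t^0.43/(2.1+t) gives 0.43(2.1+t) = t, so 0.57·t = 0.43×2.1.
t* = 0.43×2.1/0.57 = 1.584 s.

1.6 s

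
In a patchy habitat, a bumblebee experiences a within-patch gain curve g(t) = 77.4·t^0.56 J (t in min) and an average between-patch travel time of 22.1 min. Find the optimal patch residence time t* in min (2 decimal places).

28.13 min

By the marginal value theorem, leave when the instantaneous gain rate g'(t) equals the habitat-wide average g(t)/(T + t).
g'(t) = 0.56·77.4·t^-0.44. Setting 0.56·77.4·t^-0.44 = 77.4·t^0.56/(22.1+t) gives 0.56(22.1+t) = t, so 0.44·t = 0.56×22.1.
t* = 0.56×22.1/0.44 = 28.13 min.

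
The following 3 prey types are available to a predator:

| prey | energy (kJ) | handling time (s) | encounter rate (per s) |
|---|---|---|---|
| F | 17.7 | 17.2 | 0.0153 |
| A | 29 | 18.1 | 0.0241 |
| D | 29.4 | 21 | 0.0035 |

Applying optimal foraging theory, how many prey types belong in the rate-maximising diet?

3

E/h in descending order: A 1.6, D 1.4, F 1.03 kJ/s. The optimal diet is the largest prefix of this list for which every included type satisfies E_i/h_i > R on the types above it.
Rate on top 1: 0.4866. D: 1.4 > 0.4866 → include.
Rate on top 2: 0.5311. F: 1.03 > 0.5311 → include.
Optimal diet: A, D, F — 3 of 3 types.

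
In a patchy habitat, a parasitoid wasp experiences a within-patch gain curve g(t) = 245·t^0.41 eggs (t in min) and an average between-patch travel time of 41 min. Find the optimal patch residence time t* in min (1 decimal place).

28.5 min

Maximise g(t)/(T+t): set derivative to zero → g'(t)(T+t) = g(t).
g'(t) = 0.41·245·t^-0.59. Setting 0.41·245·t^-0.59 = 245·t^0.41/(41+t) gives 0.41(41+t) = t, so 0.59·t = 0.41×41.
t* = 0.41×41/0.59 = 28.49 min.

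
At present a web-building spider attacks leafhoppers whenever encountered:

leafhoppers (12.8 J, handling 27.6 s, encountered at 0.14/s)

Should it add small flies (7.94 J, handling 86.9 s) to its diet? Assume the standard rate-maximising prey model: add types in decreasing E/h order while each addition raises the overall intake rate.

On leafhoppers alone, R = ΣλE/(1+Σλh) = 1.792/4.864 = 0.3684 J/s.
small flies: E/h = 7.94/86.9 = 0.09137 J/s.
0.09137 < 0.3684, so adding small flies would lower the average — exclude it.

No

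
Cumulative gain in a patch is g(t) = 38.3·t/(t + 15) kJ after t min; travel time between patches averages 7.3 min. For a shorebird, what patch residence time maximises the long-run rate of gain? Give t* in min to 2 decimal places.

10.46 min

Optimal t* satisfies g'(t*) = g(t*)/(T + t*).
g'(t) = 38.3·15/(t + 15)². Setting 38.3·15/(t+15)² = 38.3t/[(t+15)(7.3+t)] gives 15(7.3+t) = t(t+15), so t² = 15×7.3 = 109.5.
t* = √109.5 = 10.46 min.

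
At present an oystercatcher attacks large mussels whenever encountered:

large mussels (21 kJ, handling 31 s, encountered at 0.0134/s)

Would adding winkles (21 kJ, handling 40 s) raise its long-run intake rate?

Yes

Current rate: (0.0134×21)/(1 + 0.0134×31) = 0.1988 kJ/s.
winkles: E/h = 21/40 = 0.525 kJ/s.
Since 0.525 > R, including winkles increases the long-run rate.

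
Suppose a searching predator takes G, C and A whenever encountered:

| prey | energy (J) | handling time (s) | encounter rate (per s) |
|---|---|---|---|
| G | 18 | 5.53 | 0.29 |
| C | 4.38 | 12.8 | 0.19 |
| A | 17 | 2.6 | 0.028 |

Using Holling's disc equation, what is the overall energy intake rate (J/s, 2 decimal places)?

1.28 J/s

R = (0.29×18 + 0.19×4.38 + 0.028×17) / (1 + 0.29×5.53 + 0.19×12.8 + 0.028×2.6) = 6.528/5.109 = 1.278 J/s.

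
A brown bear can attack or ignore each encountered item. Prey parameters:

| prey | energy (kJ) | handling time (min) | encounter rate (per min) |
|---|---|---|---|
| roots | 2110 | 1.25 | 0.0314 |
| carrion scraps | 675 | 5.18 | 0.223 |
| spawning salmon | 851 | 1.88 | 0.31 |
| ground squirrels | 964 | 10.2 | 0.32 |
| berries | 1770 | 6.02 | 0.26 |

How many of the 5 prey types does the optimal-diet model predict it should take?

E/h in descending order: roots 1.69e+03, spawning salmon 453, berries 294, carrion scraps 130, ground squirrels 94.5 kJ/min. The optimal diet is the largest prefix of this list for which every included type satisfies E_i/h_i > R on the types above it.
Rate on top 1: 63.75. spawning salmon: 453 > 63.75 → include.
Rate on top 2: 203.5. berries: 294 > 203.5 → include.
Rate on top 3: 247.9. carrion scraps: 130 < 247.9 → exclude; stop.
Optimal diet: roots, spawning salmon, berries — 3 of 5 types.

3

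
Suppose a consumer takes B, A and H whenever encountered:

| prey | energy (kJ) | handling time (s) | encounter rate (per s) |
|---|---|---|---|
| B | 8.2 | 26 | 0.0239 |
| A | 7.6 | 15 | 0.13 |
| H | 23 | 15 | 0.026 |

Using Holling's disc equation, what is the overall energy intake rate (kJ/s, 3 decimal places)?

0.450 kJ/s

Energy encountered per unit search time: 0.0239×8.2 + 0.13×7.6 + 0.026×23 = 1.782 kJ/s.
Handling time per unit search time: 0.0239×26 + 0.13×15 + 0.026×15 = 2.961.
Rate = 1.782/(1 + 2.961) = 0.4498 kJ/s.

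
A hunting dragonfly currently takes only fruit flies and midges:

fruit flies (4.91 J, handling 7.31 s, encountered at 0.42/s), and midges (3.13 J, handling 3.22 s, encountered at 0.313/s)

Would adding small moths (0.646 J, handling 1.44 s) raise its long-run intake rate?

No

Current rate: (0.42×4.91 + 0.313×3.13)/(1 + 0.42×7.31 + 0.313×3.22) = 0.599 J/s.
Profitability of small moths: 0.646/1.44 = 0.4486 J/s.
0.4486 < 0.599, so adding small moths would lower the average — exclude it.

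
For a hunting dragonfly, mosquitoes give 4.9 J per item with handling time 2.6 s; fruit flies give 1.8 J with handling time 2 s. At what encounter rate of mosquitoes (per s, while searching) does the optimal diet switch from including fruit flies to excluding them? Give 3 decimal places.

At the threshold, the rate on mosquitoes alone equals the profitability of fruit flies: λ·4.9/(1 + λ·2.6) = 1.8/2 = 0.9.
Rearranging, λ(4.9 − 0.9×2.6) = 0.9, so λ = 0.9/2.56 = 0.3516 per s.

0.352 per s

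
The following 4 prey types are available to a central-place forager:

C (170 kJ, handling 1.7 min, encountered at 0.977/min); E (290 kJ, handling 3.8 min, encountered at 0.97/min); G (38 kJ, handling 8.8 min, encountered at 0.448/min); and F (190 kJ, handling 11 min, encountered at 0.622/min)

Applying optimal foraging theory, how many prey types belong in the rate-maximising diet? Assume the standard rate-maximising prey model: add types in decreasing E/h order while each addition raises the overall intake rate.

2

E/h in descending order: C 100, E 76.3, F 17.3, G 4.32 kJ/min. The optimal diet is the largest prefix of this list for which every included type satisfies E_i/h_i > R on the types above it.
Rate on top 1: 62.42. E: 76.3 > 62.42 → include.
Rate on top 2: 70.49. F: 17.3 < 70.49 → exclude; stop.
Optimal diet: C, E — 2 of 4 types.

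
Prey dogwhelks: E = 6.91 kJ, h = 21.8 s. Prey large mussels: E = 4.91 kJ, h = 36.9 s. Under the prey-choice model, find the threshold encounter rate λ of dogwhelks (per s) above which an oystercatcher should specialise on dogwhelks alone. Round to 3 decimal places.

At the threshold, the rate on dogwhelks alone equals the profitability of large mussels: λ·6.91/(1 + λ·21.8) = 4.91/36.9 = 0.1331.
Rearranging, λ(6.91 − 0.1331×21.8) = 0.1331, so λ = 0.1331/4.009 = 0.03319 per s.

0.033 per s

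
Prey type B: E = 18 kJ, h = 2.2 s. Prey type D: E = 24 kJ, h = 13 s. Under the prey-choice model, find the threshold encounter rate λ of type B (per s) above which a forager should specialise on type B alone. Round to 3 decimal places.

At the threshold, the rate on type B alone equals the profitability of type D: λ·18/(1 + λ·2.2) = 24/13 = 1.846.
Rearranging, λ(18 − 1.846×2.2) = 1.846, so λ = 1.846/13.94 = 0.1325 per s.

0.132 per s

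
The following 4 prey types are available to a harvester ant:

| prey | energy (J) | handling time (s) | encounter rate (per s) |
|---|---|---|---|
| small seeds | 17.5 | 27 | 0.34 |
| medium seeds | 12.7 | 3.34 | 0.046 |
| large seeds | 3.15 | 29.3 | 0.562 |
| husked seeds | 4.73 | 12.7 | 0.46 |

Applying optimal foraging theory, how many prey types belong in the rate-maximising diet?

2

Profitabilities (E/h, J/s): medium seeds 3.8, small seeds 0.648, husked seeds 0.372, large seeds 0.108. Add prey in this order while the next type's profitability exceeds the intake rate on those already taken.
Rate on top 1: 0.5064. small seeds: 0.648 > 0.5064 → include.
Rate on top 2: 0.6323. husked seeds: 0.372 < 0.6323 → exclude; stop.
Optimal diet: medium seeds, small seeds — 2 of 4 types.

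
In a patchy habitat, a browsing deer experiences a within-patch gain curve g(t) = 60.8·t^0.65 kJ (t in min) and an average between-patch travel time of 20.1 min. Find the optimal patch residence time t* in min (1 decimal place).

37.3 min

Maximise g(t)/(T+t): set derivative to zero → g'(t)(T+t) = g(t).
g'(t) = 0.65·60.8·t^-0.35. Setting 0.65·60.8·t^-0.35 = 60.8·t^0.65/(20.1+t) gives 0.65(20.1+t) = t, so 0.35·t = 0.65×20.1.
t* = 0.65×20.1/0.35 = 37.33 min.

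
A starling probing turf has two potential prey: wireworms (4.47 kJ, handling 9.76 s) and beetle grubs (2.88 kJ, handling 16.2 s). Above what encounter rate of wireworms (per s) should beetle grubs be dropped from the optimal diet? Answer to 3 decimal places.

0.065 per s

At the threshold, the rate on wireworms alone equals the profitability of beetle grubs: λ·4.47/(1 + λ·9.76) = 2.88/16.2 = 0.1778.
Rearranging, λ(4.47 − 0.1778×9.76) = 0.1778, so λ = 0.1778/2.735 = 0.065 per s.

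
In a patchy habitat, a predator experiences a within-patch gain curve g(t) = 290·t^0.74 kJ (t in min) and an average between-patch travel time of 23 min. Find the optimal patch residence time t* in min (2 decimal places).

65.46 min

Maximise g(t)/(T+t): set derivative to zero → g'(t)(T+t) = g(t).
g'(t) = 0.74·290·t^-0.26. Setting 0.74·290·t^-0.26 = 290·t^0.74/(23+t) gives 0.74(23+t) = t, so 0.26·t = 0.74×23.
t* = 0.74×23/0.26 = 65.46 min.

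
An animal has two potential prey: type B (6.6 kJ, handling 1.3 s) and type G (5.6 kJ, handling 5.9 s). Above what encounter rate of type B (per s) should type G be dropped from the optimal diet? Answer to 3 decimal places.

The zero-one rule: include type G iff E₂/h₂ > λE₁/(1+λh₁). Equality gives the switch point.
λE₁h₂ = E₂ + λE₂h₁ ⇒ λ = E₂/(E₁h₂ − E₂h₁) = 5.6/(38.94 − 7.28) = 0.1769 per s.

0.177 per s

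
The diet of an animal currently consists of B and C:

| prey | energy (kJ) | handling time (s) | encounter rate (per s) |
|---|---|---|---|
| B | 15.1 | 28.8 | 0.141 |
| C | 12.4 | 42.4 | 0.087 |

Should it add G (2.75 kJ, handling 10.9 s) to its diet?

Intake rate on the current diet: R = (0.141×15.1 + 0.087×12.4) / (1 + 0.141×28.8 + 0.087×42.4) = 3.208/8.75 = 0.3666 kJ/s.
G: E/h = 2.75/10.9 = 0.2523 kJ/s.
0.2523 < 0.3666, so adding G would lower the average — exclude it.

No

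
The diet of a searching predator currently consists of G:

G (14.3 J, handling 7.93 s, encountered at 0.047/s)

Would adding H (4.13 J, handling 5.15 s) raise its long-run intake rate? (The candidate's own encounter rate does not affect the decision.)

Current rate: (0.047×14.3)/(1 + 0.047×7.93) = 0.4896 J/s.
H: E/h = 4.13/5.15 = 0.8019 J/s.
0.8019 > 0.4896, so adding H raises the average — include it.

Yes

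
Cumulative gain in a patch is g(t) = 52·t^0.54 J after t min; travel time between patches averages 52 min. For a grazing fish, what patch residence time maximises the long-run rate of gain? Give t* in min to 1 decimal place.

61.0 min

Optimal t* satisfies g'(t*) = g(t*)/(T + t*).
g'(t) = 0.54·52·t^-0.46. Setting 0.54·52·t^-0.46 = 52·t^0.54/(52+t) gives 0.54(52+t) = t, so 0.46·t = 0.54×52.
t* = 0.54×52/0.46 = 61.04 min.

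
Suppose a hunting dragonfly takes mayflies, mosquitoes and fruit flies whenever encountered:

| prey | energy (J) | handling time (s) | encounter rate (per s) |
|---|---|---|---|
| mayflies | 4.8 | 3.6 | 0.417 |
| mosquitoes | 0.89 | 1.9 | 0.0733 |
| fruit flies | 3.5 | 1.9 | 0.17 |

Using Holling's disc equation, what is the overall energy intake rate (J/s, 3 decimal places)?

0.898 J/s

Energy encountered per unit search time: 0.417×4.8 + 0.0733×0.89 + 0.17×3.5 = 2.662 J/s.
Handling time per unit search time: 0.417×3.6 + 0.0733×1.9 + 0.17×1.9 = 1.963.
Rate = 2.662/(1 + 1.963) = 0.8982 J/s.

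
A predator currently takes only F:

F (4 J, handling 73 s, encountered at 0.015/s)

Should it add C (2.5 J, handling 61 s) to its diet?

Intake rate on the current diet: R = (0.015×4) / (1 + 0.015×73) = 0.06/2.095 = 0.02864 J/s.
C: E/h = 2.5/61 = 0.04098 J/s.
Since 0.04098 > R, including C increases the long-run rate.

Yes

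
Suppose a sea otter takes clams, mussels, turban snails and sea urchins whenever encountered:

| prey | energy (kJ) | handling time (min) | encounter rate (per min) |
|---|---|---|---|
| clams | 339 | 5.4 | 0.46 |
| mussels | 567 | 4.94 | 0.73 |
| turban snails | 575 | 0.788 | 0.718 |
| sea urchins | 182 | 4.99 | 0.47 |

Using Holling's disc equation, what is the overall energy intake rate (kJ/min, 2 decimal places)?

106.81 kJ/min

R = Σλ_iE_i / (1 + Σλ_ih_i)
Numerator: 0.46×339 + 0.73×567 + 0.718×575 + 0.47×182 = 1068
Denominator: 1 + 0.46×5.4 + 0.73×4.94 + 0.718×0.788 + 0.47×4.99 = 10
R = 1068/10 = 106.8 kJ/min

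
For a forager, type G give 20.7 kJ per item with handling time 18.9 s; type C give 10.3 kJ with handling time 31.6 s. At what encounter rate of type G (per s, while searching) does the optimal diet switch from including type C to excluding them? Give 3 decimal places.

0.022 per s

At the threshold, the rate on type G alone equals the profitability of type C: λ·20.7/(1 + λ·18.9) = 10.3/31.6 = 0.3259.
Rearranging, λ(20.7 − 0.3259×18.9) = 0.3259, so λ = 0.3259/14.54 = 0.02242 per s.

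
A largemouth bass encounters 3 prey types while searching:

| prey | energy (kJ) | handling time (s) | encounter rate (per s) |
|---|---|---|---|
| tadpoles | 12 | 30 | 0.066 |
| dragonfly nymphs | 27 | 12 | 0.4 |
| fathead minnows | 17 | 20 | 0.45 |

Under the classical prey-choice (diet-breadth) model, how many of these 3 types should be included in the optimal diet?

Profitabilities (E/h, kJ/s): dragonfly nymphs 2.25, fathead minnows 0.85, tadpoles 0.4. Add prey in this order while the next type's profitability exceeds the intake rate on those already taken.
Rate on top 1: 1.862. fathead minnows: 0.85 < 1.862 → exclude; stop.
Optimal diet: dragonfly nymphs — 1 of 3 types.

1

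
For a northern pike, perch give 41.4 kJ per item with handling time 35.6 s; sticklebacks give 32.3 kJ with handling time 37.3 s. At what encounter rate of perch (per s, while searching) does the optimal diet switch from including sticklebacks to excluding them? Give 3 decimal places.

Drop sticklebacks once their profitability E₂/h₂ falls below the rate achievable on perch alone: E₂/h₂ = λE₁/(1 + λh₁).
Solve for λ: λE₁h₂ = E₂(1 + λh₁) → λ(E₁h₂ − E₂h₁) = E₂ → λ = E₂/(E₁h₂ − E₂h₁).
λ = 32.3/(41.4×37.3 − 32.3×35.6) = 32.3/394.3 = 0.08191 per s.

0.082 per s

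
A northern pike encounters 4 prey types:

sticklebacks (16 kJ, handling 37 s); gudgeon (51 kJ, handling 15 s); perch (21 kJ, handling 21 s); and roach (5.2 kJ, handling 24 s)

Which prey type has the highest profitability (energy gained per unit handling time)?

In descending order of E/h:
gudgeon: 51/15 = 3.4 kJ/s
perch: 21/21 = 1 kJ/s
sticklebacks: 16/37 = 0.432 kJ/s
roach: 5.2/24 = 0.217 kJ/s

gudgeon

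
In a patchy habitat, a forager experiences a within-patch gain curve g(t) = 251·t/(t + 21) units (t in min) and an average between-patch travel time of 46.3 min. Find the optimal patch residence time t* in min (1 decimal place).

31.2 min

Optimal t* satisfies g'(t*) = g(t*)/(T + t*).
g'(t) = 251·21/(t + 21)². Setting 251·21/(t+21)² = 251t/[(t+21)(46.3+t)] gives 21(46.3+t) = t(t+21), so t² = 21×46.3 = 972.3.
t* = √972.3 = 31.18 min.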